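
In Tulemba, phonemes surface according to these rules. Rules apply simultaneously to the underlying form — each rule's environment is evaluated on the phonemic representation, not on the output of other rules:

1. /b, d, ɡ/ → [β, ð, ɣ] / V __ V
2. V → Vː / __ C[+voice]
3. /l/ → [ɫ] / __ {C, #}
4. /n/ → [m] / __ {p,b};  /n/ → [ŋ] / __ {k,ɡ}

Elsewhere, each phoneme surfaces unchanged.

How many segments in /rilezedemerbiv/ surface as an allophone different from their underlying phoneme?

7

Segments that undergo a rule: /i/ → [iː] (rule 2); /e/ → [eː] (rule 2); /e/ → [eː] (rule 2); /d/ → [ð] (rule 1); /e/ → [eː] (rule 2); /e/ → [eː] (rule 2); /i/ → [iː] (rule 2).
All other segments surface unchanged.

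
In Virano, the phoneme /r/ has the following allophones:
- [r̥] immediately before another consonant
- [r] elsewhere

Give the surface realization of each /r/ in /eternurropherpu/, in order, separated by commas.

Occurrence 1 (position 4): immediately before another consonant → [r̥].
Occurrence 2 (position 7): immediately before another consonant → [r̥].
Occurrence 3 (position 8): no conditioning environment matches → elsewhere allophone [r].
Occurrence 4 (position 13): immediately before another consonant → [r̥].

[r̥], [r̥], [r], [r̥]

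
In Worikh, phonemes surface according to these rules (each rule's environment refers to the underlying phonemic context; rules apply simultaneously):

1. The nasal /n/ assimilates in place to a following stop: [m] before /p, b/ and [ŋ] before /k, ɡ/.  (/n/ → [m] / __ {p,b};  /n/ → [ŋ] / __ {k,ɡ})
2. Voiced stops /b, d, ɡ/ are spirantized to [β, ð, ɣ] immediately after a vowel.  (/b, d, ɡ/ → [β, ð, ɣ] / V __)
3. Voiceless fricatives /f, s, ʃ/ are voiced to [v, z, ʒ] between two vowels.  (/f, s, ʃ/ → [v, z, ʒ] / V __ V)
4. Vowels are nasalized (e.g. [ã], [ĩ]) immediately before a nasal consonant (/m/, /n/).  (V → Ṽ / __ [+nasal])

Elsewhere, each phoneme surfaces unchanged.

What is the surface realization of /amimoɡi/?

[ãmĩmoɣi]

/a/ (word-initial): before a nasal consonant, so rule 4 applies → [ã].
Rule 4 applies to /i/ (between /m/ and /m/: before a nasal consonant) → [ĩ].
/o/ — between /m/ and /ɡ/; rule 4 does not apply here → [o].
/ɡ/ — between /o/ and /i/, immediately after a vowel — surfaces as [ɣ] (rule 2).
/i/ (word-final): rule 4 targets it, but not before a nasal consonant → unchanged [i].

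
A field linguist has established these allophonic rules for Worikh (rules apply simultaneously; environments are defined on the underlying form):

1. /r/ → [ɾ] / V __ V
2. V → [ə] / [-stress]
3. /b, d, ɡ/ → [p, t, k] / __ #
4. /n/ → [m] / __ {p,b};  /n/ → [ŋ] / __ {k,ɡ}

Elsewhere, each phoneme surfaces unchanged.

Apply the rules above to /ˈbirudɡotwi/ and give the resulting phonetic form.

/b/ — word-initial; rule 3 does not apply here → [b].
/i/ (between /b/ and /r/) is in the target of rule 2 but the environment (in an unstressed syllable) is not met → [i].
/r/ — between /i/ and /u/, between two vowels — surfaces as [ɾ] (rule 1).
/u/ (between /r/ and /d/): in an unstressed syllable, so rule 2 applies → [ə].
/d/ (between /u/ and /ɡ/): rule 3 targets it, but not word-finally → unchanged [d].
/ɡ/ — between /d/ and /o/; rule 3 does not apply here → [ɡ].
Rule 2 applies to /o/ (between /ɡ/ and /t/: in an unstressed syllable) → [ə].
/t/ (between /o/ and /w/): no rule targets it → [t].
/w/ (between /t/ and /i/): no rule targets it → [w].
/i/ — word-final, in an unstressed syllable — surfaces as [ə] (rule 2).

[ˈbiɾədɡətwə]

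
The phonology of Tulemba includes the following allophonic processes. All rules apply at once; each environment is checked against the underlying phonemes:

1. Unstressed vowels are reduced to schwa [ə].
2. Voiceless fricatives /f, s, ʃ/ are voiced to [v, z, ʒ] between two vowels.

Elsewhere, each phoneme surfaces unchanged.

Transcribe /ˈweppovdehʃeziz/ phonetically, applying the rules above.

[ˈweppəvdəhʃəzəz]

/e/ (between /w/ and /p/): rule 1 targets it, but not in an unstressed syllable → unchanged [e].
/o/ — between /p/ and /v/, in an unstressed syllable — surfaces as [ə] (rule 1).
Rule 1 applies to /e/ (between /d/ and /h/: in an unstressed syllable) → [ə].
/ʃ/ (between /h/ and /e/) fails the environment for rule 2, so it stays [ʃ].
Rule 1 applies to /e/ (between /ʃ/ and /z/: in an unstressed syllable) → [ə].
/i/ (between /z/ and /z/) occurs in an unstressed syllable → [ə] by rule 1.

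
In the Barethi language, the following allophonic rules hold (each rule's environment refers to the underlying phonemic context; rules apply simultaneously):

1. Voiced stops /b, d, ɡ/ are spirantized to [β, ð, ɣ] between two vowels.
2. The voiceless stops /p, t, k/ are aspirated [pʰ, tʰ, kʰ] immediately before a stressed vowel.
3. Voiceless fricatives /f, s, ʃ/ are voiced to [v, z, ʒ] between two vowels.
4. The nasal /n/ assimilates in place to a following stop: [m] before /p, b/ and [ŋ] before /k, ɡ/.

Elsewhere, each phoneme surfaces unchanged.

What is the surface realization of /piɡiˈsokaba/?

[piɣiˈzokaβa]

/p/ (word-initial) fails the environment for rule 2, so it stays [p].
/i/ (between /p/ and /ɡ/) is unaffected → [i].
/ɡ/ (between /i/ and /i/): between two vowels, so rule 1 applies → [ɣ].
/i/ (between /ɡ/ and /s/) is unaffected → [i].
/s/ (between /i/ and /o/): between two vowels, so rule 3 applies → [z].
/o/ — not in any rule's target class → [o].
/k/ (between /o/ and /a/) is in the target of rule 2 but the environment (immediately before a stressed vowel) is not met → [k].
/a/ — not in any rule's target class → [a].
/b/ (between /a/ and /a/) occurs between two vowels → [β] by rule 1.
/a/ stays [a].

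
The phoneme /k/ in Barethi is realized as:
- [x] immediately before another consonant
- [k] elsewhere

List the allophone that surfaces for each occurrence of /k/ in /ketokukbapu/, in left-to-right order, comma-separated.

[k], [k], [x]

Occurrence 1 (position 1): no conditioning environment matches → elsewhere allophone [k].
Occurrence 2 (position 5): no conditioning environment matches → elsewhere allophone [k].
Occurrence 3 (position 7): immediately before another consonant → [x].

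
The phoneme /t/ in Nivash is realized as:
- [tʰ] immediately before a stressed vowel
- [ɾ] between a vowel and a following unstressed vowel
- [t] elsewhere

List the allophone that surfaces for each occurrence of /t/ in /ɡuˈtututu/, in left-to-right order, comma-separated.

[tʰ], [ɾ], [ɾ]

Occurrence 1 (position 3): immediately before a stressed vowel → [tʰ].
Occurrence 2 (position 5): between a vowel and an unstressed vowel → [ɾ].
Occurrence 3 (position 7): between a vowel and an unstressed vowel → [ɾ].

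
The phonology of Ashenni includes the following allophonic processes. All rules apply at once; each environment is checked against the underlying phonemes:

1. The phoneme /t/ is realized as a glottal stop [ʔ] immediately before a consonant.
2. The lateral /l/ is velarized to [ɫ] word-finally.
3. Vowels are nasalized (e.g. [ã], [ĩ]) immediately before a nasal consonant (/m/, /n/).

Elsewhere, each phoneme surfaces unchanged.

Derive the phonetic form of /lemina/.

[lẽmĩna]

/l/ (word-initial) fails the environment for rule 2, so it stays [l].
/e/ — between /l/ and /m/, before a nasal consonant — surfaces as [ẽ] (rule 3).
/m/ (between /e/ and /i/) is unaffected → [m].
/i/ — between /m/ and /n/, before a nasal consonant — surfaces as [ĩ] (rule 3).
/n/ (between /i/ and /a/) is unaffected → [n].
/a/ — word-final; rule 3 does not apply here → [a].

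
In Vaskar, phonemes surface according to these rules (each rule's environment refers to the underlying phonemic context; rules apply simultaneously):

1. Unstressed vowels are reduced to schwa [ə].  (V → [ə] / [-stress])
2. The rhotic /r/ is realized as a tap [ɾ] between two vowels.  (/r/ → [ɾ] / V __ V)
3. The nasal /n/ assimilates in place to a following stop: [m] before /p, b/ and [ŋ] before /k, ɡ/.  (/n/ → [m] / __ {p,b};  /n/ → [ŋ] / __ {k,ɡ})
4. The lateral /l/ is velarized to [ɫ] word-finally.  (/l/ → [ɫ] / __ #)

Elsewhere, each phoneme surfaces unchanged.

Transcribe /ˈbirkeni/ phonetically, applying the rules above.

[ˈbirkənə]

/b/ stays [b].
/i/ (between /b/ and /r/) fails the environment for rule 1, so it stays [i].
/r/ (between /i/ and /k/) fails the environment for rule 2, so it stays [r].
/k/ (between /r/ and /e/) is unaffected → [k].
/e/ (between /k/ and /n/) occurs in an unstressed syllable → [ə] by rule 1.
/n/ (between /e/ and /i/) is in the target of rule 3 but the environment (before a labial or velar stop) is not met → [n].
/i/ meets the environment for rule 1 (in an unstressed syllable) → [ə].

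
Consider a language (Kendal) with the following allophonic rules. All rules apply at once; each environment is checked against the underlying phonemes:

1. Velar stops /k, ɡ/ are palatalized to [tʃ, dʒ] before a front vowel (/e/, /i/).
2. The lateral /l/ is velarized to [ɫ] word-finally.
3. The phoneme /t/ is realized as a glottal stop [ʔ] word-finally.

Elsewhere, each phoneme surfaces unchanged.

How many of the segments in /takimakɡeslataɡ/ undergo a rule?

2

Segments that undergo a rule: /k/ → [tʃ] (rule 1); /ɡ/ → [dʒ] (rule 1).
All other segments surface unchanged.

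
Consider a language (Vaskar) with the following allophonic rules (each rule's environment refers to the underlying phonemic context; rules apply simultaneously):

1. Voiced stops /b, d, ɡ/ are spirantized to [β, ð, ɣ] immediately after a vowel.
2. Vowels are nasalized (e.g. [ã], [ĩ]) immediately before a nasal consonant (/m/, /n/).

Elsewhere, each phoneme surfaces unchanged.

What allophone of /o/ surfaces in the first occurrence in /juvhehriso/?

[o]

/o/ (word-final) is in the target of rule 2 but the environment (before a nasal consonant) is not met → [o].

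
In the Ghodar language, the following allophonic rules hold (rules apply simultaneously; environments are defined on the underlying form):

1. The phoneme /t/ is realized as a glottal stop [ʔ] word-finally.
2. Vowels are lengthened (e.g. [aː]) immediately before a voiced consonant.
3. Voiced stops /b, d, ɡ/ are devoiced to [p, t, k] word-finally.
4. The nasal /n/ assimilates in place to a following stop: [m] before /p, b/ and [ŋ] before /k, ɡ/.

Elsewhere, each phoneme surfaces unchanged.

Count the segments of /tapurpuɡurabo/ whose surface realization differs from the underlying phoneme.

4

Segments that undergo a rule: /u/ → [uː] (rule 2); /u/ → [uː] (rule 2); /u/ → [uː] (rule 2); /a/ → [aː] (rule 2).
All other segments surface unchanged.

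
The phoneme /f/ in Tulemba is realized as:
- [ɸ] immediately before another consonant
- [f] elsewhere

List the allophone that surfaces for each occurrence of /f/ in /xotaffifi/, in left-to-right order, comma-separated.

[ɸ], [f], [f]

Occurrence 1 (position 5): immediately before another consonant → [ɸ].
Occurrence 2 (position 6): no conditioning environment matches → elsewhere allophone [f].
Occurrence 3 (position 8): no conditioning environment matches → elsewhere allophone [f].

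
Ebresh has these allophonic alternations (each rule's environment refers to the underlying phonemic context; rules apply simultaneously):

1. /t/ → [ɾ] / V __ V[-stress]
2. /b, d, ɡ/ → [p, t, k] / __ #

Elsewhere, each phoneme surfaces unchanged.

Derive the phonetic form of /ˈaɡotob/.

/a/ (word-initial) is unaffected → [a].
/ɡ/ — between /a/ and /o/; rule 2 does not apply here → [ɡ].
/o/ (between /ɡ/ and /t/): no rule targets it → [o].
/t/ (between /o/ and /o/): between a vowel and a following unstressed vowel, so rule 1 applies → [ɾ].
/o/ (between /t/ and /b/): no rule targets it → [o].
/b/ meets the environment for rule 2 (word-finally) → [p].

[ˈaɡoɾop]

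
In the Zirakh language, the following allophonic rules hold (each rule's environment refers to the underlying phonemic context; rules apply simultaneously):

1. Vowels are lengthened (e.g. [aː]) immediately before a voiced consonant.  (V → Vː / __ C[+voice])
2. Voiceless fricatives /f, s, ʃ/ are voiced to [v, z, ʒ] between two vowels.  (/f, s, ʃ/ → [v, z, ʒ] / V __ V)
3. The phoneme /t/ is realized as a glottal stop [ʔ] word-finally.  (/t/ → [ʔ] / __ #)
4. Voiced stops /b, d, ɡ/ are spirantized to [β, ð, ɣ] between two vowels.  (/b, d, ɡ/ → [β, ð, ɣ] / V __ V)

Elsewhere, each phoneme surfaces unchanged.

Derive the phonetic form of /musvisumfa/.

/u/ (between /m/ and /s/): rule 1 targets it, but not before a voiced consonant → unchanged [u].
/s/ — between /u/ and /v/; rule 2 does not apply here → [s].
/i/ (between /v/ and /s/) is in the target of rule 1 but the environment (before a voiced consonant) is not met → [i].
/s/ (between /i/ and /u/) occurs between two vowels → [z] by rule 2.
Rule 1 applies to /u/ (between /s/ and /m/: before a voiced consonant) → [uː].
/f/ — between /m/ and /a/; rule 2 does not apply here → [f].
/a/ (word-final) fails the environment for rule 1, so it stays [a].

[musvizuːmfa]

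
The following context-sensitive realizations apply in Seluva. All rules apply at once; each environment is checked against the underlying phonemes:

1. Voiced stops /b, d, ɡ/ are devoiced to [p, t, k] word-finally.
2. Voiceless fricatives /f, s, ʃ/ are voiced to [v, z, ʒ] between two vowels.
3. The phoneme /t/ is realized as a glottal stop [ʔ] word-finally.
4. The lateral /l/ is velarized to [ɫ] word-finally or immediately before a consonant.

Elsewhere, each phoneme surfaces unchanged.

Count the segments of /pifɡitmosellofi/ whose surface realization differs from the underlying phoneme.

3

Segments that undergo a rule: /s/ → [z] (rule 2); /l/ → [ɫ] (rule 4); /f/ → [v] (rule 2).
All other segments surface unchanged.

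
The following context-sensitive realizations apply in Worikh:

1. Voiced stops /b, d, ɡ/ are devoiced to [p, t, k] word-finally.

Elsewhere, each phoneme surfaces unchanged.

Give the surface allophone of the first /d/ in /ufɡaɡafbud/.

/d/ — word-final, word-finally — surfaces as [t] (rule 1).

[t]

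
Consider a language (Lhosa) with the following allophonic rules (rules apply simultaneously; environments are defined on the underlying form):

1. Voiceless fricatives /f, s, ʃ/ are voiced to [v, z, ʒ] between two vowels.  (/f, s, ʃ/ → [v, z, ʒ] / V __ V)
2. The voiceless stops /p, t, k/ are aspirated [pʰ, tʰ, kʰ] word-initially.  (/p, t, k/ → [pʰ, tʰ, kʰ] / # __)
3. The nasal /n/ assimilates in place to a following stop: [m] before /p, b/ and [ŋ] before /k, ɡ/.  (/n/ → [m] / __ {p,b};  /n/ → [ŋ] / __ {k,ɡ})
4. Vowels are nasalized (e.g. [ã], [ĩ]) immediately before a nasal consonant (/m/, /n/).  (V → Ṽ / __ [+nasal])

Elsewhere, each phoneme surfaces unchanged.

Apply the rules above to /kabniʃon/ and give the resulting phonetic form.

/k/ — word-initial, word-initially — surfaces as [kʰ] (rule 2).
/a/ (between /k/ and /b/) fails the environment for rule 4, so it stays [a].
/n/ — between /b/ and /i/; rule 3 does not apply here → [n].
/i/ (between /n/ and /ʃ/): rule 4 targets it, but not before a nasal consonant → unchanged [i].
/ʃ/ — between /i/ and /o/, between two vowels — surfaces as [ʒ] (rule 1).
/o/ — between /ʃ/ and /n/, before a nasal consonant — surfaces as [õ] (rule 4).
/n/ (word-final) is in the target of rule 3 but the environment (before a labial or velar stop) is not met → [n].

[kʰabniʒõn]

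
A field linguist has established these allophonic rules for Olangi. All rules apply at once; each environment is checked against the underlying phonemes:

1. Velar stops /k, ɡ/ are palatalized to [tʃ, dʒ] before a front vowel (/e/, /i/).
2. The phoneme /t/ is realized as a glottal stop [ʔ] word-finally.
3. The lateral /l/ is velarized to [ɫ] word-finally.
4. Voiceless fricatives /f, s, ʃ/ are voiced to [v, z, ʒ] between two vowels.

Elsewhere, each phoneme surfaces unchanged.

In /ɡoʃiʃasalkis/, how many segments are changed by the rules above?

Segments that undergo a rule: /ʃ/ → [ʒ] (rule 4); /ʃ/ → [ʒ] (rule 4); /s/ → [z] (rule 4); /k/ → [tʃ] (rule 1).
All other segments surface unchanged.

4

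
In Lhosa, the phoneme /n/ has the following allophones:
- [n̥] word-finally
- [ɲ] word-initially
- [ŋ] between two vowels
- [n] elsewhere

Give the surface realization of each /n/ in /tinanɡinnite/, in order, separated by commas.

Occurrence 1 (position 3): between two vowels → [ŋ].
Occurrence 2 (position 5): no conditioning environment matches → elsewhere allophone [n].
Occurrence 3 (position 8): no conditioning environment matches → elsewhere allophone [n].
Occurrence 4 (position 9): no conditioning environment matches → elsewhere allophone [n].

[ŋ], [n], [n], [n]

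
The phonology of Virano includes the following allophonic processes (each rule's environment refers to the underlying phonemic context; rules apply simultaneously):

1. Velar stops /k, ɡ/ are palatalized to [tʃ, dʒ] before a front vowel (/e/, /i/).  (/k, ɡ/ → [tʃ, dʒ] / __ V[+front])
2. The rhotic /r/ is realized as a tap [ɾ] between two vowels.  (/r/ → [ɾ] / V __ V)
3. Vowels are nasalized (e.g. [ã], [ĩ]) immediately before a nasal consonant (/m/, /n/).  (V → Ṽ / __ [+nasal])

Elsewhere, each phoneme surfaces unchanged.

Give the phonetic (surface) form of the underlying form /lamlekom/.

[lãmlekõm]

/l/ stays [l].
/a/ (between /l/ and /m/): before a nasal consonant, so rule 3 applies → [ã].
/m/ (between /a/ and /l/) is unaffected → [m].
/l/ stays [l].
/e/ (between /l/ and /k/): rule 3 targets it, but not before a nasal consonant → unchanged [e].
/k/ (between /e/ and /o/) fails the environment for rule 1, so it stays [k].
Rule 3 applies to /o/ (between /k/ and /m/: before a nasal consonant) → [õ].
/m/ stays [m].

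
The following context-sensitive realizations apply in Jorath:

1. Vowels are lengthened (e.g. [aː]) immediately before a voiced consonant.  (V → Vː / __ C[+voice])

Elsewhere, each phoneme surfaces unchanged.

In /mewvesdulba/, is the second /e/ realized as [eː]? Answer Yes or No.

No

/e/ (between /v/ and /s/): rule 1 targets it, but not before a voiced consonant → unchanged [e].
The actual realization is [e], not [eː].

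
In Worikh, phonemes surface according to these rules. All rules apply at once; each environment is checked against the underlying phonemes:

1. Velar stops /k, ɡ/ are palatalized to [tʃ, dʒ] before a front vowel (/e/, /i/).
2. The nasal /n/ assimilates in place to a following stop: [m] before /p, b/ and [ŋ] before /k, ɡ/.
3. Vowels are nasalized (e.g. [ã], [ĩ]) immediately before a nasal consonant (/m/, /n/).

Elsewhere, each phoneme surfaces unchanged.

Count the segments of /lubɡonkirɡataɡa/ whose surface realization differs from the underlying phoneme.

Segments that undergo a rule: /o/ → [õ] (rule 3); /n/ → [ŋ] (rule 2); /k/ → [tʃ] (rule 1).
All other segments surface unchanged.

3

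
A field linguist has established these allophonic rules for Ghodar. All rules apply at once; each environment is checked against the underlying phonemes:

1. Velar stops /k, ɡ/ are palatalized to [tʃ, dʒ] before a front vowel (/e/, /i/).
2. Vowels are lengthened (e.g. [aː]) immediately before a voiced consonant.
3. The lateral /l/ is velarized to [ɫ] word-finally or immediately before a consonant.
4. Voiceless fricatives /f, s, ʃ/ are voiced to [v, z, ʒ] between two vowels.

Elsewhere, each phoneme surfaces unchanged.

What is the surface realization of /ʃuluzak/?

[ʃuːluːzak]

/ʃ/ (word-initial) is in the target of rule 4 but the environment (between two vowels) is not met → [ʃ].
/u/ (between /ʃ/ and /l/) occurs before a voiced consonant → [uː] by rule 2.
/l/ (between /u/ and /u/) fails the environment for rule 3, so it stays [l].
/u/ meets the environment for rule 2 (before a voiced consonant) → [uː].
/a/ (between /z/ and /k/): rule 2 targets it, but not before a voiced consonant → unchanged [a].
/k/ (word-final) is in the target of rule 1 but the environment (before a front vowel) is not met → [k].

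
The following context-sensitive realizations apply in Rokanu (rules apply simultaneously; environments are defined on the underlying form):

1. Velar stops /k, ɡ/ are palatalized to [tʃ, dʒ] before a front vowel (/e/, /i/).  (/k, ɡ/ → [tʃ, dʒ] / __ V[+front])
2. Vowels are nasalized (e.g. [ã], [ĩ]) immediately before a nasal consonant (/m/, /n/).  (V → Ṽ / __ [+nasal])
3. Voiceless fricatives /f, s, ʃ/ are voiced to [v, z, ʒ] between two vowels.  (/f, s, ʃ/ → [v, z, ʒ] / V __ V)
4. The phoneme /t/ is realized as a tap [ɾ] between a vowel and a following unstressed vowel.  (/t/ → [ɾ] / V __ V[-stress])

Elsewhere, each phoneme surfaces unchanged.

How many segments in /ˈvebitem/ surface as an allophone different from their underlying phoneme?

Segments that undergo a rule: /t/ → [ɾ] (rule 4); /e/ → [ẽ] (rule 2).
All other segments surface unchanged.

2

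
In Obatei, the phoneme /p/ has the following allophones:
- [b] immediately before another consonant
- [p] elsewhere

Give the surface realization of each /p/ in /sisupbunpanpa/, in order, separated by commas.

[b], [p], [p]

Occurrence 1 (position 5): immediately before another consonant → [b].
Occurrence 2 (position 9): no conditioning environment matches → elsewhere allophone [p].
Occurrence 3 (position 12): no conditioning environment matches → elsewhere allophone [p].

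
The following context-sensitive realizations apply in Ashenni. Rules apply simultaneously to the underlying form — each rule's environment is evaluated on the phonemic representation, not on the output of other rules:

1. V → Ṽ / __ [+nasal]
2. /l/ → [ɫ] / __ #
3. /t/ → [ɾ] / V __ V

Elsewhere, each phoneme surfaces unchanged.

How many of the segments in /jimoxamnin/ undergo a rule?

Segments that undergo a rule: /i/ → [ĩ] (rule 1); /a/ → [ã] (rule 1); /i/ → [ĩ] (rule 1).
All other segments surface unchanged.

3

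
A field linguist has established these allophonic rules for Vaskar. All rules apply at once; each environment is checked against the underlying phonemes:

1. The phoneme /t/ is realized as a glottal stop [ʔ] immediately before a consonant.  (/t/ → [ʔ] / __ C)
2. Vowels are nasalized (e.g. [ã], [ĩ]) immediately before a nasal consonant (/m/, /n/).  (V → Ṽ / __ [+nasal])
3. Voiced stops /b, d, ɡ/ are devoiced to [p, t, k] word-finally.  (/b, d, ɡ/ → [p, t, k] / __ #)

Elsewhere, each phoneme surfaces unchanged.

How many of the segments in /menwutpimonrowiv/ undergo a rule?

Segments that undergo a rule: /e/ → [ẽ] (rule 2); /t/ → [ʔ] (rule 1); /i/ → [ĩ] (rule 2); /o/ → [õ] (rule 2).
All other segments surface unchanged.

4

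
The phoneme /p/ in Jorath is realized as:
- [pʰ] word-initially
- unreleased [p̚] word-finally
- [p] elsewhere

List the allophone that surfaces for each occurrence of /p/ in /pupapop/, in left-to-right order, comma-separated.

[pʰ], [p], [p], [p̚]

Occurrence 1 (position 1): word-initially → [pʰ].
Occurrence 2 (position 3): no conditioning environment matches → elsewhere allophone [p].
Occurrence 3 (position 5): no conditioning environment matches → elsewhere allophone [p].
Occurrence 4 (position 7): word-finally → [p̚].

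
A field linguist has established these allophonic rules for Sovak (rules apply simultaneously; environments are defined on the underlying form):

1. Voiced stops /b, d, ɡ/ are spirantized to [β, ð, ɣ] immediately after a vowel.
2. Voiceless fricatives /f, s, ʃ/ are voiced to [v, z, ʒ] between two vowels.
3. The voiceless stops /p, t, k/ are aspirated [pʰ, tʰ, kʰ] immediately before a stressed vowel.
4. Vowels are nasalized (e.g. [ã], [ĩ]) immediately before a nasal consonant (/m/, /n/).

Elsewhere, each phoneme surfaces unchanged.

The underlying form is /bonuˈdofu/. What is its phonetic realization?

[bõnuˈðovu]

/b/ — word-initial; rule 1 does not apply here → [b].
/o/ (between /b/ and /n/): before a nasal consonant, so rule 4 applies → [õ].
/u/ (between /n/ and /d/) fails the environment for rule 4, so it stays [u].
/d/ — between /u/ and /o/, immediately after a vowel — surfaces as [ð] (rule 1).
/o/ — between /d/ and /f/; rule 4 does not apply here → [o].
Rule 2 applies to /f/ (between /o/ and /u/: between two vowels) → [v].
/u/ (word-final) is in the target of rule 4 but the environment (before a nasal consonant) is not met → [u].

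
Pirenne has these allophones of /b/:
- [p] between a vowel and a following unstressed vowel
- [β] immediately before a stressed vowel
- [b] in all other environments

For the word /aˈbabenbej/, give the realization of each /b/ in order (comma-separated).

Occurrence 1 (position 2): immediately before a stressed vowel → [β].
Occurrence 2 (position 4): between a vowel and a following unstressed vowel → [p].
Occurrence 3 (position 7): no conditioning environment matches → elsewhere allophone [b].

[β], [p], [b]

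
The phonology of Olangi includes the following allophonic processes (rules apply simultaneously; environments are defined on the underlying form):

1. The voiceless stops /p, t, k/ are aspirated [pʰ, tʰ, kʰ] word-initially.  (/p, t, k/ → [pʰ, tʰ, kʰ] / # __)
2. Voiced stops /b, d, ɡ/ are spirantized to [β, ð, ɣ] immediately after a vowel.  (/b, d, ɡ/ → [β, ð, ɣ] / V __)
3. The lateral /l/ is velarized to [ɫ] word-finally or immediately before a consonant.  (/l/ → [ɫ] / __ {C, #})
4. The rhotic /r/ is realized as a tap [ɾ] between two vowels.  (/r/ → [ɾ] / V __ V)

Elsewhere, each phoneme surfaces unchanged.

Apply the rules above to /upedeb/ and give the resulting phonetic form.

[upeðeβ]

/p/ — between /u/ and /e/; rule 1 does not apply here → [p].
/d/ meets the environment for rule 2 (immediately after a vowel) → [ð].
/b/ (word-final): immediately after a vowel, so rule 2 applies → [β].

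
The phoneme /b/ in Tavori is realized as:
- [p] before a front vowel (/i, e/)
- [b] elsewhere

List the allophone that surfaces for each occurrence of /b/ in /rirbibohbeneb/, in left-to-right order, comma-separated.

Occurrence 1 (position 4): before a front vowel (/i, e/) → [p].
Occurrence 2 (position 6): no conditioning environment matches → elsewhere allophone [b].
Occurrence 3 (position 9): before a front vowel (/i, e/) → [p].
Occurrence 4 (position 13): no conditioning environment matches → elsewhere allophone [b].

[p], [b], [p], [b]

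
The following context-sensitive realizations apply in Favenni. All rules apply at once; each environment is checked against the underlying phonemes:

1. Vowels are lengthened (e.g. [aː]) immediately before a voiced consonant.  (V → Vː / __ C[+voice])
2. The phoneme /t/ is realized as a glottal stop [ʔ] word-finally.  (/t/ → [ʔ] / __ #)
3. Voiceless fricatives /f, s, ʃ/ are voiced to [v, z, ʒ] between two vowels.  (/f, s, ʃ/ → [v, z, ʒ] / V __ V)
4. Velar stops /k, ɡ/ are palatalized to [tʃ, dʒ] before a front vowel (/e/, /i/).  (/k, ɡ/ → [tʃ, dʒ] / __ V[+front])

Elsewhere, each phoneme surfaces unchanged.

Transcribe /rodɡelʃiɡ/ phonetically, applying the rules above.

/o/ (between /r/ and /d/) occurs before a voiced consonant → [oː] by rule 1.
/ɡ/ (between /d/ and /e/) occurs before a front vowel → [dʒ] by rule 4.
/e/ (between /ɡ/ and /l/) occurs before a voiced consonant → [eː] by rule 1.
/ʃ/ (between /l/ and /i/) is in the target of rule 3 but the environment (between two vowels) is not met → [ʃ].
/i/ meets the environment for rule 1 (before a voiced consonant) → [iː].
/ɡ/ (word-final) fails the environment for rule 4, so it stays [ɡ].

[roːddʒeːlʃiːɡ]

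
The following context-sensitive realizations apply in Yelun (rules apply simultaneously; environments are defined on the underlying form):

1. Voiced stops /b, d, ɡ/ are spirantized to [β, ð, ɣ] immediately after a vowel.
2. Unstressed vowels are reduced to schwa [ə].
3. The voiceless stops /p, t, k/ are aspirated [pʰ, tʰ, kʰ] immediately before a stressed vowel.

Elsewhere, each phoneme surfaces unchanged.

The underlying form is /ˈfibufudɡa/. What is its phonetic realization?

/i/ (between /f/ and /b/) fails the environment for rule 2, so it stays [i].
/b/ (between /i/ and /u/) occurs immediately after a vowel → [β] by rule 1.
/u/ — between /b/ and /f/, in an unstressed syllable — surfaces as [ə] (rule 2).
/u/ (between /f/ and /d/): in an unstressed syllable, so rule 2 applies → [ə].
/d/ — between /u/ and /ɡ/, immediately after a vowel — surfaces as [ð] (rule 1).
/ɡ/ — between /d/ and /a/; rule 1 does not apply here → [ɡ].
/a/ (word-final): in an unstressed syllable, so rule 2 applies → [ə].

[ˈfiβəfəðɡə]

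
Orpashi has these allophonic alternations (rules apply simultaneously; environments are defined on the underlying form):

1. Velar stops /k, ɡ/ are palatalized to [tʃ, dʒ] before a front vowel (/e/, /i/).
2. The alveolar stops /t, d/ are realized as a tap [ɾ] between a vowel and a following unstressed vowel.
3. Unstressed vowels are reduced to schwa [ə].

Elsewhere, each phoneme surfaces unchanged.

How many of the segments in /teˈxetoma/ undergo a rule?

4

Segments that undergo a rule: /e/ → [ə] (rule 3); /t/ → [ɾ] (rule 2); /o/ → [ə] (rule 3); /a/ → [ə] (rule 3).
All other segments surface unchanged.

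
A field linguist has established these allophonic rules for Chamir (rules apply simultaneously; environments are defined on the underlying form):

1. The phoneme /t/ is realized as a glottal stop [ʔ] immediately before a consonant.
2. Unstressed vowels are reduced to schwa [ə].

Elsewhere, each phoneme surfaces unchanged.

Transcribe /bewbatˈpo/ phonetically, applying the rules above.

[bəwbəʔˈpo]

/b/ stays [b].
/e/ (between /b/ and /w/) occurs in an unstressed syllable → [ə] by rule 2.
/w/ (between /e/ and /b/): no rule targets it → [w].
/b/ (between /w/ and /a/) is unaffected → [b].
Rule 2 applies to /a/ (between /b/ and /t/: in an unstressed syllable) → [ə].
/t/ — between /a/ and /p/, immediately before a consonant — surfaces as [ʔ] (rule 1).
/p/ — not in any rule's target class → [p].
/o/ — word-final; rule 2 does not apply here → [o].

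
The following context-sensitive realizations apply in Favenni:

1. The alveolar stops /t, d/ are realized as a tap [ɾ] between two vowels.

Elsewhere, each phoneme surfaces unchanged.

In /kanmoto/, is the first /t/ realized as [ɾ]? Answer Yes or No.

/t/ meets the environment for rule 1 (between two vowels) → [ɾ].
The actual realization is [ɾ], which matches [ɾ].

Yes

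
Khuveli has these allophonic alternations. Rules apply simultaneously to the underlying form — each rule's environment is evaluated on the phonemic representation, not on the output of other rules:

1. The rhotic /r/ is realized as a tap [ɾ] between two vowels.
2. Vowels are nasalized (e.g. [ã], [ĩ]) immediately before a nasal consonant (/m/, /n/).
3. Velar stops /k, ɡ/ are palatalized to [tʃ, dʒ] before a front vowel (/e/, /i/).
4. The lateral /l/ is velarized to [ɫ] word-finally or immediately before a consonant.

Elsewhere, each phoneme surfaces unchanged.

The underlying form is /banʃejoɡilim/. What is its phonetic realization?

[bãnʃejodʒilĩm]

/b/ — not in any rule's target class → [b].
/a/ — between /b/ and /n/, before a nasal consonant — surfaces as [ã] (rule 2).
/n/ (between /a/ and /ʃ/): no rule targets it → [n].
/ʃ/ stays [ʃ].
/e/ — between /ʃ/ and /j/; rule 2 does not apply here → [e].
/j/ — not in any rule's target class → [j].
/o/ — between /j/ and /ɡ/; rule 2 does not apply here → [o].
/ɡ/ (between /o/ and /i/) occurs before a front vowel → [dʒ] by rule 3.
/i/ — between /ɡ/ and /l/; rule 2 does not apply here → [i].
/l/ (between /i/ and /i/) fails the environment for rule 4, so it stays [l].
/i/ — between /l/ and /m/, before a nasal consonant — surfaces as [ĩ] (rule 2).
/m/ — not in any rule's target class → [m].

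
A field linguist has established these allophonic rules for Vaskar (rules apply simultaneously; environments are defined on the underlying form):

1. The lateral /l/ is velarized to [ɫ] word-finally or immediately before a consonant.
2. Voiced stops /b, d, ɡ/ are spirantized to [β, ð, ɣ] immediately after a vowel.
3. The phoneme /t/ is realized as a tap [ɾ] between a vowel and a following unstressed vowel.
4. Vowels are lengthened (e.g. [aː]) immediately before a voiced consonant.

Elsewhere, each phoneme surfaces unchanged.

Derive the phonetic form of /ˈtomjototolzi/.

/t/ (word-initial): rule 3 targets it, but not between a vowel and a following unstressed vowel → unchanged [t].
/o/ (between /t/ and /m/) occurs before a voiced consonant → [oː] by rule 4.
/m/ (between /o/ and /j/): no rule targets it → [m].
/j/ (between /m/ and /o/): no rule targets it → [j].
/o/ (between /j/ and /t/) is in the target of rule 4 but the environment (before a voiced consonant) is not met → [o].
Rule 3 applies to /t/ (between /o/ and /o/: between a vowel and a following unstressed vowel) → [ɾ].
/o/ (between /t/ and /t/) is in the target of rule 4 but the environment (before a voiced consonant) is not met → [o].
/t/ meets the environment for rule 3 (between a vowel and a following unstressed vowel) → [ɾ].
Rule 4 applies to /o/ (between /t/ and /l/: before a voiced consonant) → [oː].
Rule 1 applies to /l/ (between /o/ and /z/: word-finally or immediately before a consonant) → [ɫ].
/z/ stays [z].
/i/ (word-final): rule 4 targets it, but not before a voiced consonant → unchanged [i].

[ˈtoːmjoɾoɾoːɫzi]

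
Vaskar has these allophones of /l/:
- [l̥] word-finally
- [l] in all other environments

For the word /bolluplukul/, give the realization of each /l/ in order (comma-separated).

Occurrence 1 (position 3): no conditioning environment matches → elsewhere allophone [l].
Occurrence 2 (position 4): no conditioning environment matches → elsewhere allophone [l].
Occurrence 3 (position 7): no conditioning environment matches → elsewhere allophone [l].
Occurrence 4 (position 11): word-finally → [l̥].

[l], [l], [l], [l̥]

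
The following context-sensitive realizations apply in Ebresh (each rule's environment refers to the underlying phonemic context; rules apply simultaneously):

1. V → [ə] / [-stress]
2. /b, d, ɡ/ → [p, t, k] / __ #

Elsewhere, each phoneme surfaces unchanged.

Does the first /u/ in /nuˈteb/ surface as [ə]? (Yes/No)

Rule 1 applies to /u/ (between /n/ and /t/: in an unstressed syllable) → [ə].
The actual realization is [ə], which matches [ə].

Yes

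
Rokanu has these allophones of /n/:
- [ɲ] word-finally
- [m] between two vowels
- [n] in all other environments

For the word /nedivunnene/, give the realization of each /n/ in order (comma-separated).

[n], [n], [n], [m]

Occurrence 1 (position 1): no conditioning environment matches → elsewhere allophone [n].
Occurrence 2 (position 7): no conditioning environment matches → elsewhere allophone [n].
Occurrence 3 (position 8): no conditioning environment matches → elsewhere allophone [n].
Occurrence 4 (position 10): between two vowels → [m].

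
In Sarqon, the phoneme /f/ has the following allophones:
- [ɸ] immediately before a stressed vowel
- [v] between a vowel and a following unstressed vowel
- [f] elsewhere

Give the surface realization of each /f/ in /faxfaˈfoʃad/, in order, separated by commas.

[f], [f], [ɸ]

Occurrence 1 (position 1): no conditioning environment matches → elsewhere allophone [f].
Occurrence 2 (position 4): no conditioning environment matches → elsewhere allophone [f].
Occurrence 3 (position 6): immediately before a stressed vowel → [ɸ].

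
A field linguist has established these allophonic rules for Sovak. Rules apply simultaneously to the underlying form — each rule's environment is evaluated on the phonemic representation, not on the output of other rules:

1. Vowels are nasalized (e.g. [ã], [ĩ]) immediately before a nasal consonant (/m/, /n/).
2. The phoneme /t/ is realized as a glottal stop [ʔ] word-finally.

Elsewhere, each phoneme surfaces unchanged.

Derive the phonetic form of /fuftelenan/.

[fuftelẽnãn]

/f/ (word-initial) is unaffected → [f].
/u/ — between /f/ and /f/; rule 1 does not apply here → [u].
/f/ — not in any rule's target class → [f].
/t/ — between /f/ and /e/; rule 2 does not apply here → [t].
/e/ (between /t/ and /l/) is in the target of rule 1 but the environment (before a nasal consonant) is not met → [e].
/l/ stays [l].
/e/ (between /l/ and /n/): before a nasal consonant, so rule 1 applies → [ẽ].
/n/ — not in any rule's target class → [n].
/a/ — between /n/ and /n/, before a nasal consonant — surfaces as [ã] (rule 1).
/n/ stays [n].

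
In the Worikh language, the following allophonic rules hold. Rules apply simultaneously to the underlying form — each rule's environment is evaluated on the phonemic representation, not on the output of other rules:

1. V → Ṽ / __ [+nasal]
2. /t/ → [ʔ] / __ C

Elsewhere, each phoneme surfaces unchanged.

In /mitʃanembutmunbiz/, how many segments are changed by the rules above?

5

Segments that undergo a rule: /t/ → [ʔ] (rule 2); /a/ → [ã] (rule 1); /e/ → [ẽ] (rule 1); /t/ → [ʔ] (rule 2); /u/ → [ũ] (rule 1).
All other segments surface unchanged.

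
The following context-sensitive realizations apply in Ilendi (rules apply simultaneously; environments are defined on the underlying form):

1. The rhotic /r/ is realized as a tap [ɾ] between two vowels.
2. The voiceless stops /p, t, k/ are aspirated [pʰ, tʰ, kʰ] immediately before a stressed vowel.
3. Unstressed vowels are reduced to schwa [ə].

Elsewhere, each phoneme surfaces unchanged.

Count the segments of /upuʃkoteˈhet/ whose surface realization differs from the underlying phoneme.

4

Segments that undergo a rule: /u/ → [ə] (rule 3); /u/ → [ə] (rule 3); /o/ → [ə] (rule 3); /e/ → [ə] (rule 3).
All other segments surface unchanged.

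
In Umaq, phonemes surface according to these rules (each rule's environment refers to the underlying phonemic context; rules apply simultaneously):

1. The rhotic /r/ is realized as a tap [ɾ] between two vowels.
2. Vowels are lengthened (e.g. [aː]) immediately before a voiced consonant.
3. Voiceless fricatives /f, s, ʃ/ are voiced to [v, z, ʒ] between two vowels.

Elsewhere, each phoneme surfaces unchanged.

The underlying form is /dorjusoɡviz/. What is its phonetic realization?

[doːrjuzoːɡviːz]

/d/ — not in any rule's target class → [d].
/o/ meets the environment for rule 2 (before a voiced consonant) → [oː].
/r/ (between /o/ and /j/): rule 1 targets it, but not between two vowels → unchanged [r].
/j/ (between /r/ and /u/) is unaffected → [j].
/u/ (between /j/ and /s/): rule 2 targets it, but not before a voiced consonant → unchanged [u].
/s/ meets the environment for rule 3 (between two vowels) → [z].
/o/ (between /s/ and /ɡ/): before a voiced consonant, so rule 2 applies → [oː].
/ɡ/ (between /o/ and /v/): no rule targets it → [ɡ].
/v/ stays [v].
/i/ (between /v/ and /z/): before a voiced consonant, so rule 2 applies → [iː].
/z/ stays [z].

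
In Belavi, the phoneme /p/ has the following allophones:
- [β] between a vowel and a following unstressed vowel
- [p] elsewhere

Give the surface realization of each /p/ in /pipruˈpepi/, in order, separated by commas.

[p], [p], [p], [β]

Occurrence 1 (position 1): no conditioning environment matches → elsewhere allophone [p].
Occurrence 2 (position 3): no conditioning environment matches → elsewhere allophone [p].
Occurrence 3 (position 6): no conditioning environment matches → elsewhere allophone [p].
Occurrence 4 (position 8): between a vowel and a following unstressed vowel → [β].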